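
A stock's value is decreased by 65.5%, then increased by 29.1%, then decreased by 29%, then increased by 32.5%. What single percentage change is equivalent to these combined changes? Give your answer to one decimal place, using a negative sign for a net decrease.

-58.1%

The combined multiplier is 0.345 × 1.291 × 0.71 × 1.325 = 0.41900534625.
That corresponds to a decrease of 58.1%.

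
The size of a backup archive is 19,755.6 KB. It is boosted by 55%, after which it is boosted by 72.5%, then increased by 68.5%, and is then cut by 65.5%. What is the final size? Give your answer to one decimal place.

30,706.5 KB

After the 55% increase: 19,755.6 × 1.55 = 30621.18.
72.5% increase: 30621.18 × 1.725 = 52821.5355.
68.5% increase: 52821.5355 × 1.685 = 89004.2873175.
Apply the 65.5% decrease: 89004.2873175 × 0.345 = 30706.4791245375 ≈ 30,706.5.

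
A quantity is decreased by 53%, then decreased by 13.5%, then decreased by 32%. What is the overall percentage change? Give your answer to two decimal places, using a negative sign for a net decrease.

-72.35%

The combined multiplier is 0.47 × 0.865 × 0.68 = 0.276454.
That corresponds to a decrease of 72.35%.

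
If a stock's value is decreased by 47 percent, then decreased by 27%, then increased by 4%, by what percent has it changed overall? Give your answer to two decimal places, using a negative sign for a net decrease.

-59.76%

The combined multiplier is 0.53 × 0.73 × 1.04 = 0.402376.
That corresponds to a decrease of 59.76%.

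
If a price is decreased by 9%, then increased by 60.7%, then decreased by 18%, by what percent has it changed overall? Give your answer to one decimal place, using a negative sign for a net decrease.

The combined multiplier is 0.91 × 1.607 × 0.82 = 1.1991434.
That corresponds to an increase of 19.9%.

19.9%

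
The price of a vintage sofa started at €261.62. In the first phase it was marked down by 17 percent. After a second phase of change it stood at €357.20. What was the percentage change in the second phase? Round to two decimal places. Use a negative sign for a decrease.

64.50%

After the first phase: €261.62 × 0.83 = €217.1446.
Second-phase multiplier: €357.20 ÷ €217.1446 ≈ 1.644987.
That is a change of 64.50%.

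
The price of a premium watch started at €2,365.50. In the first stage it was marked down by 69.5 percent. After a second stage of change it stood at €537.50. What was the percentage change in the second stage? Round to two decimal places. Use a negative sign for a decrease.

After the first stage: €2,365.50 × 0.305 = €721.4775.
Second-stage multiplier: €537.50 ÷ €721.4775 ≈ 0.744999.
That is a change of -25.50%.

-25.50%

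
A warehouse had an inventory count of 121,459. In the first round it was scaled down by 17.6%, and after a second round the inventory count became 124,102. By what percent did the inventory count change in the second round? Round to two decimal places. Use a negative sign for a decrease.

After the first round: 121,459 × 0.824 = 100082.216.
Second-round multiplier: 124,102 ÷ 100082.216 ≈ 1.240001.
That is a change of 24.00%.

24.00%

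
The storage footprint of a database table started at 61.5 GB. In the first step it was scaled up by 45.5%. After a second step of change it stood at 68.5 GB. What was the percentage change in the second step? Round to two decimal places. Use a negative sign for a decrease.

-23.45%

After the first step: 61.5 × 1.455 = 89.4825.
Second-step multiplier: 68.5 ÷ 89.4825 ≈ 0.765513.
That is a change of -23.45%.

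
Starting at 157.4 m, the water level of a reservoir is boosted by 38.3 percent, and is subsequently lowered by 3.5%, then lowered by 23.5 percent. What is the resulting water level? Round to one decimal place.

Each change multiplies by a factor: 1.383 × 0.965 × 0.765 = 1.020965175.
157.4 × 1.020965175 = 160.699918545 ≈ 160.7.

160.7 m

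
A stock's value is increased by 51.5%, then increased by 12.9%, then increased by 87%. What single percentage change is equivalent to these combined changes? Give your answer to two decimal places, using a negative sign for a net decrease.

A 51.5% increase multiplies by 1.515.
Then a 12.9% increase: 1.515 × 1.129 = 1.710435.
Then an 87% increase: 1.710435 × 1.87 = 3.19851345.
Overall factor 3.19851345, i.e. 219.85%.

219.85%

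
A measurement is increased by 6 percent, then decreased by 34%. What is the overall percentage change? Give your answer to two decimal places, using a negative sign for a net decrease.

A 6% increase multiplies by 1.06.
Then a 34% decrease: 1.06 × 0.66 = 0.6996.
Overall factor 0.6996, i.e. -30.04%.

-30.04%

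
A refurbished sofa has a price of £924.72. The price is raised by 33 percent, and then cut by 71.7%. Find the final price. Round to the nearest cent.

Each change multiplies by a factor: 1.33 × 0.283 = 0.37639.
£924.72 × 0.37639 = £348.0553608 ≈ £348.06.

£348.06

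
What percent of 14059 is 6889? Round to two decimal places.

6889 ÷ 14059 ≈ 49.00%.

49.00%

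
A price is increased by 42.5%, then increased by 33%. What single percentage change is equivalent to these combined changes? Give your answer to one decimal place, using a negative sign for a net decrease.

89.5%

A 42.5% increase multiplies by 1.425.
Then a 33% increase: 1.425 × 1.33 = 1.89525.
Overall factor 1.89525, i.e. 89.5%.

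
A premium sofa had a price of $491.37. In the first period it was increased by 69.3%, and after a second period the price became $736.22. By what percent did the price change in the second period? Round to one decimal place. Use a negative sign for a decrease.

-11.5%

After the first period: $491.37 × 1.693 = $831.88941.
Second-period multiplier: $736.22 ÷ $831.88941 ≈ 0.885.
That is a change of -11.5%.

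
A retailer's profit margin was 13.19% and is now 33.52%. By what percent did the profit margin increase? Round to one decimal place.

154.1%

The change is 33.52 − 13.19 = 20.33 percentage points.
Relative to the original 13.19%, that is 20.33 ÷ 13.19 ≈ 154.1%.
So the profit margin rose by 154.1%.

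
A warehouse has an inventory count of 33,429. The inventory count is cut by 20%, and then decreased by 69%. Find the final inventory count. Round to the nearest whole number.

After the 20% decrease: 33,429 × 0.8 = 26743.2.
Apply the 69% decrease: 26743.2 × 0.31 = 8290.392 ≈ 8,290.

8,290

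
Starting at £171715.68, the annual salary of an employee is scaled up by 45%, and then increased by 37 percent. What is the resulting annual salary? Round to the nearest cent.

£341113.20

Each change multiplies by a factor: 1.45 × 1.37 = 1.9865.
£171715.68 × 1.9865 = £341113.19832 ≈ £341113.20.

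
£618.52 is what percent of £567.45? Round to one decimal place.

109.0%

£618.52 ÷ £567.45 ≈ 109.0%.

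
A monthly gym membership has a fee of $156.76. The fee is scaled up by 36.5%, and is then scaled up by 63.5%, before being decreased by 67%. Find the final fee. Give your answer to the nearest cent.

After the 36.5% increase: $156.76 × 1.365 = $213.9774.
After the 63.5% increase: $213.9774 × 1.635 = $349.853049.
67% decrease: $349.853049 × 0.33 = $115.45150617 ≈ $115.45.

$115.45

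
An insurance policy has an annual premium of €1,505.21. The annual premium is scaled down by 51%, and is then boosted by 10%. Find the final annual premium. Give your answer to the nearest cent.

€811.31

Each change multiplies by a factor: 0.49 × 1.1 = 0.539.
€1,505.21 × 0.539 = €811.30819 ≈ €811.31.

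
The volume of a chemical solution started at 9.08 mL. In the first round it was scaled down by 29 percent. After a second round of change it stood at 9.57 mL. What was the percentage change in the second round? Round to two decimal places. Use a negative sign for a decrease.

After the first round: 9.08 × 0.71 = 6.4468.
Second-round multiplier: 9.57 ÷ 6.4468 ≈ 1.484457.
That is a change of 48.45%.

48.45%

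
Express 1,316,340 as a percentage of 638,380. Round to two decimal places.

206.20%

1,316,340 ÷ 638,380 ≈ 206.20%.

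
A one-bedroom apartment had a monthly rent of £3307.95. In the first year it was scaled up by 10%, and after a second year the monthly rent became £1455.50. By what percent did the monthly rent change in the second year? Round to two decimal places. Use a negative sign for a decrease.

-60.00%

After the first year: £3307.95 × 1.1 = £3638.745.
Second-year multiplier: £1455.50 ÷ £3638.745 ≈ 0.400001.
That is a change of -60.00%.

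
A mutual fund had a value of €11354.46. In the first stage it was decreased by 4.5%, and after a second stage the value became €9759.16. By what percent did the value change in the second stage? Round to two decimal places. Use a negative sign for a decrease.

After the first stage: €11354.46 × 0.955 = €10843.5093.
Second-stage multiplier: €9759.16 ÷ €10843.5093 ≈ 0.9.
That is a change of -10.00%.

-10.00%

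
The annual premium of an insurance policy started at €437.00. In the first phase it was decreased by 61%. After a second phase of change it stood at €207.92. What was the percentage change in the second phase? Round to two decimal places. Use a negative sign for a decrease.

22.00%

After the first phase: €437.00 × 0.39 = €170.43.
Second-phase multiplier: €207.92 ÷ €170.43 ≈ 1.219973.
That is a change of 22.00%.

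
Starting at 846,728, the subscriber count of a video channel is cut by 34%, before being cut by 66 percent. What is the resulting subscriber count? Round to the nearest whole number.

190,006

Each change multiplies by a factor: 0.66 × 0.34 = 0.2244.
846,728 × 0.2244 = 190005.7632 ≈ 190,006.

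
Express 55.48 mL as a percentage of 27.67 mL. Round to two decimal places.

55.48 mL ÷ 27.67 mL ≈ 200.51%.

200.51%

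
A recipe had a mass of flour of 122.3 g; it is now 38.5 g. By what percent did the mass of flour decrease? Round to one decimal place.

Change: 38.5 − 122.3 = -83.8.
Relative to the original: -83.8 ÷ 122.3 ≈ -68.5%.
So the mass of flour decreased by 68.5%.

68.5%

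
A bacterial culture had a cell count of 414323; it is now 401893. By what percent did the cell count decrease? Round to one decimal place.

3.0%

Change: 401893 − 414323 = -12430.
Relative to the original: -12430 ÷ 414323 ≈ -3.0%.
So the cell count decreased by 3.0%.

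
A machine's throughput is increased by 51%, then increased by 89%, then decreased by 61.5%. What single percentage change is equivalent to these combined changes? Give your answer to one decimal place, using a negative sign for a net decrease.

The combined multiplier is 1.51 × 1.89 × 0.385 = 1.0987515.
That corresponds to an increase of 9.9%.

9.9%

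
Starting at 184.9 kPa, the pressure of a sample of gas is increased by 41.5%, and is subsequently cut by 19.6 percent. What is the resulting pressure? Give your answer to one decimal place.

41.5% increase: 184.9 × 1.415 = 261.6335.
Apply the 19.6% decrease: 261.6335 × 0.804 = 210.353334 ≈ 210.4.

210.4 kPa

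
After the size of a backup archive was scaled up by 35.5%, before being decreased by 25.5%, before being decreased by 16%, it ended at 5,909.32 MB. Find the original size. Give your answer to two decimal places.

6,968.87 MB

Undoing the 16% decrease: 5,909.32 ÷ 0.84 ≈ 7034.904762.
Undoing the 25.5% decrease: 7034.904762 ÷ 0.745 ≈ 9442.825184.
Undoing the 35.5% increase: 9442.825184 ÷ 1.355 ≈ 6,968.87 MB.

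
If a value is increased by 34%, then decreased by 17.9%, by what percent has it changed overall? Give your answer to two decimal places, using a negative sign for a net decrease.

10.01%

The combined multiplier is 1.34 × 0.821 = 1.10014.
That corresponds to an increase of 10.01%.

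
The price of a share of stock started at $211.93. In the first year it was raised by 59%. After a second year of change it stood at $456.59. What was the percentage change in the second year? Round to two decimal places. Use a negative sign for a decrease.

After the first year: $211.93 × 1.59 = $336.9687.
Second-year multiplier: $456.59 ÷ $336.9687 ≈ 1.354992.
That is a change of 35.50%.

35.50%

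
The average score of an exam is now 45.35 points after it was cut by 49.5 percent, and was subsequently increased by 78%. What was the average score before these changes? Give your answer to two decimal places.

The overall multiplier applied was 0.505 × 1.78 = 0.8989.
So the original average score was 45.35 ÷ 0.8989 ≈ 50.45 points.

50.45 points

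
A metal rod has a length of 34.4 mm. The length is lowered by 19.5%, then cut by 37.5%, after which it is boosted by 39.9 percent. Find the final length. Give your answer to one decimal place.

24.2 mm

Each change multiplies by a factor: 0.805 × 0.625 × 1.399 = 0.703871875.
34.4 × 0.703871875 = 24.2131925 ≈ 24.2.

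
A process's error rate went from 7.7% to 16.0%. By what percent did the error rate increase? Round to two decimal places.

The change is 16.0 − 7.7 = 8.3 percentage points.
Relative to the original 7.7%, that is 8.3 ÷ 7.7 ≈ 107.79%.
So the error rate rose by 107.79%.

107.79%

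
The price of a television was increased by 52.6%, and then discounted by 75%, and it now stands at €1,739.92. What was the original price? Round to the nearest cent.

Undoing the 75% decrease: €1,739.92 ÷ 0.25 = €6959.68.
Undoing the 52.6% increase: €6959.68 ÷ 1.526 ≈ €4,560.73.

€4,560.73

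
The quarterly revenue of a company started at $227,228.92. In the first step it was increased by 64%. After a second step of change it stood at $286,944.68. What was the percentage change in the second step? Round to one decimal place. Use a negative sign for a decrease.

After the first step: $227,228.92 × 1.64 = $372655.4288.
Second-step multiplier: $286,944.68 ÷ $372655.4288 ≈ 0.77.
That is a change of -23.0%.

-23.0%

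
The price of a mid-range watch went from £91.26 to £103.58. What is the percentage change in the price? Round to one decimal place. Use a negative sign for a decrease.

Change: £103.58 − £91.26 = £12.32.
Relative to the original: £12.32 ÷ £91.26 ≈ 13.5%.

13.5%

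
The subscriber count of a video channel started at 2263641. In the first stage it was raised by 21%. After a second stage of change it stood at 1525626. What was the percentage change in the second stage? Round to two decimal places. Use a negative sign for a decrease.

After the first stage: 2263641 × 1.21 = 2739005.61.
Second-stage multiplier: 1525626 ÷ 2739005.61 ≈ 0.557.
That is a change of -44.30%.

-44.30%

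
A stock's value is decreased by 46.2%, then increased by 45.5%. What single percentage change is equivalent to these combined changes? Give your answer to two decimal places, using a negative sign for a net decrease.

A 46.2% decrease multiplies by 0.538.
Then a 45.5% increase: 0.538 × 1.455 = 0.78279.
Overall factor 0.78279, i.e. -21.72%.

-21.72%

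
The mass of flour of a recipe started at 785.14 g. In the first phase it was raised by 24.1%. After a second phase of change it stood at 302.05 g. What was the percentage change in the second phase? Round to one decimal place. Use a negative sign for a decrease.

-69.0%

After the first phase: 785.14 × 1.241 = 974.35874.
Second-phase multiplier: 302.05 ÷ 974.35874 ≈ 0.31.
That is a change of -69.0%.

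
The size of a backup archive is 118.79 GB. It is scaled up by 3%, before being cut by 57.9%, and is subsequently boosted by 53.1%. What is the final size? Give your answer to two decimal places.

Each change multiplies by a factor: 1.03 × 0.421 × 1.531 = 0.66388753.
118.79 × 0.66388753 = 78.8631996887 ≈ 78.86.

78.86 GB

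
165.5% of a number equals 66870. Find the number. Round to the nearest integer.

40405

66870 ÷ 1.655 ≈ 40405.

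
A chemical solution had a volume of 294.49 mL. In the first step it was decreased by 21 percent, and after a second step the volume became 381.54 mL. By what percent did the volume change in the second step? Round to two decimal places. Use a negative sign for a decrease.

After the first step: 294.49 × 0.79 = 232.6471.
Second-step multiplier: 381.54 ÷ 232.6471 ≈ 1.639995.
That is a change of 64.00%.

64.00%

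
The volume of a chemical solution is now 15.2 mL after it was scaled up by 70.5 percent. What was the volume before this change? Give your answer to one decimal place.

8.9 mL

The overall multiplier applied was 1.705.
So the original volume was 15.2 ÷ 1.705 ≈ 8.9 mL.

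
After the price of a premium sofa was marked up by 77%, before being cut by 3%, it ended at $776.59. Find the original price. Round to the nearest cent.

The overall multiplier applied was 1.77 × 0.97 = 1.7169.
So the original price was $776.59 ÷ 1.7169 ≈ $452.32.

$452.32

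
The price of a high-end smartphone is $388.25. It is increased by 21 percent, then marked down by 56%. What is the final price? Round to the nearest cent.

After the 21% increase: $388.25 × 1.21 = $469.7825.
After the 56% decrease: $469.7825 × 0.44 = $206.7043 ≈ $206.70.

$206.70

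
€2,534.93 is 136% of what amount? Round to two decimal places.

€2,534.93 ÷ 1.36 ≈ €1,863.92.

€1,863.92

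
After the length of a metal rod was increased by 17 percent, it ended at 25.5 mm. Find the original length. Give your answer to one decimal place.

The overall multiplier applied was 1.17.
So the original length was 25.5 ÷ 1.17 ≈ 21.8 mm.

21.8 mm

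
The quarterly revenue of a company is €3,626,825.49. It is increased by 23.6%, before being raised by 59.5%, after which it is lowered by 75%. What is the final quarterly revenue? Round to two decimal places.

Each change multiplies by a factor: 1.236 × 1.595 × 0.25 = 0.492855.
€3,626,825.49 × 0.492855 = €1787499.07687395 ≈ €1,787,499.08.

€1,787,499.08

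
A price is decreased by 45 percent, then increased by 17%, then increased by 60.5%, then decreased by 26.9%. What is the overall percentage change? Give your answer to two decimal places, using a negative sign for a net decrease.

The combined multiplier is 0.55 × 1.17 × 1.605 × 0.731 = 0.7549895925.
That corresponds to a decrease of 24.50%.

-24.50%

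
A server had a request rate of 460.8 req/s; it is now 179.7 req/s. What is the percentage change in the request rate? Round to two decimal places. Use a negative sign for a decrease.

-61.00%

Change: 179.7 − 460.8 = -281.1.
Relative to the original: -281.1 ÷ 460.8 ≈ -61.00%.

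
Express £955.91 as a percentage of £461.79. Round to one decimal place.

207.0%

£955.91 ÷ £461.79 ≈ 207.0%.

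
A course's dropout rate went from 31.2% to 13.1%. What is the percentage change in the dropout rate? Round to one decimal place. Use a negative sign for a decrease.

-58.0%

The change is 13.1 − 31.2 = -18.1 percentage points.
Relative to the original 31.2%, that is -18.1 ÷ 31.2 ≈ -58.0%.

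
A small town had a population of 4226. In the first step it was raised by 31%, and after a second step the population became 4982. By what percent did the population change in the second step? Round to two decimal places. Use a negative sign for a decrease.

-10.01%

After the first step: 4226 × 1.31 = 5536.06.
Second-step multiplier: 4982 ÷ 5536.06 ≈ 0.899918.
That is a change of -10.01%.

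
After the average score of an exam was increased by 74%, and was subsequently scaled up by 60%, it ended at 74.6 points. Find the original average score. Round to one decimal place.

Undoing the 60% increase: 74.6 ÷ 1.6 = 46.625.
Undoing the 74% increase: 46.625 ÷ 1.74 ≈ 26.8 points.

26.8 points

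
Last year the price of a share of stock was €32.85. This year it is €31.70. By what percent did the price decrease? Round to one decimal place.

Change: €31.70 − €32.85 = -€1.15.
Relative to the original: -€1.15 ÷ €32.85 ≈ -3.5%.
So the price decreased by 3.5%.

3.5%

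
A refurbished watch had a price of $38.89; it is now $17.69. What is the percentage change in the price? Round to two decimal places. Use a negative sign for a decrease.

Change: $17.69 − $38.89 = -$21.20.
Relative to the original: -$21.20 ÷ $38.89 ≈ -54.51%.

-54.51%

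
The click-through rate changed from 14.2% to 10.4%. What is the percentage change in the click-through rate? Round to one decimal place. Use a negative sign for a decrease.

The change is 10.4 − 14.2 = -3.8 percentage points.
Relative to the original 14.2%, that is -3.8 ÷ 14.2 ≈ -26.8%.

-26.8%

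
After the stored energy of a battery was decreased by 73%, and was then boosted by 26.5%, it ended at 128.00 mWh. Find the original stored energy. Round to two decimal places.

Undoing the 26.5% increase: 128.00 ÷ 1.265 ≈ 101.185771.
Undoing the 73% decrease: 101.185771 ÷ 0.27 ≈ 374.76 mWh.

374.76 mWh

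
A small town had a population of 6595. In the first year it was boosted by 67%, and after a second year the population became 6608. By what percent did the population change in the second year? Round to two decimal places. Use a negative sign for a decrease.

After the first year: 6595 × 1.67 = 11013.65.
Second-year multiplier: 6608 ÷ 11013.65 ≈ 0.599983.
That is a change of -40.00%.

-40.00%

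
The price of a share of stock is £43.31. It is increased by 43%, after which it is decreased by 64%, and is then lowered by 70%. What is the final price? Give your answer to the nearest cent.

Each change multiplies by a factor: 1.43 × 0.36 × 0.3 = 0.15444.
£43.31 × 0.15444 = £6.6887964 ≈ £6.69.

£6.69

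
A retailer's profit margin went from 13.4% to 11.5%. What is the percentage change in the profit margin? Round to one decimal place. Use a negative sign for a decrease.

The change is 11.5 − 13.4 = -1.9 percentage points.
Relative to the original 13.4%, that is -1.9 ÷ 13.4 ≈ -14.2%.

-14.2%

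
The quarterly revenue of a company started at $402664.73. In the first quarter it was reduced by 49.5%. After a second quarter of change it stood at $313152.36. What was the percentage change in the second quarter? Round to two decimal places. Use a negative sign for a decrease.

After the first quarter: $402664.73 × 0.505 = $203345.68865.
Second-quarter multiplier: $313152.36 ÷ $203345.68865 ≈ 1.54.
That is a change of 54.00%.

54.00%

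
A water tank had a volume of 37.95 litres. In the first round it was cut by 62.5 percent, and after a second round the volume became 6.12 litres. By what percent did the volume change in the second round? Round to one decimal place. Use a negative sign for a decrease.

-57.0%

After the first round: 37.95 × 0.375 = 14.23125.
Second-round multiplier: 6.12 ÷ 14.23125 ≈ 0.43004.
That is a change of -57.0%.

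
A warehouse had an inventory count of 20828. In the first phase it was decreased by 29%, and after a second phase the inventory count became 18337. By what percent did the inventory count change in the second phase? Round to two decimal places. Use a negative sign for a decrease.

After the first phase: 20828 × 0.71 = 14787.88.
Second-phase multiplier: 18337 ÷ 14787.88 ≈ 1.240002.
That is a change of 24.00%.

24.00%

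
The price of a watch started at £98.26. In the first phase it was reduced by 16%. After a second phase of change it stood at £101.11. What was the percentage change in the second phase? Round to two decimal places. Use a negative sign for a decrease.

After the first phase: £98.26 × 0.84 = £82.5384.
Second-phase multiplier: £101.11 ÷ £82.5384 ≈ 1.225006.
That is a change of 22.50%.

22.50%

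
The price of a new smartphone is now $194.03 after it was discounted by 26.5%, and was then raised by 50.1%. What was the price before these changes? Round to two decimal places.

$175.87

The overall multiplier applied was 0.735 × 1.501 = 1.103235.
So the original price was $194.03 ÷ 1.103235 ≈ $175.87.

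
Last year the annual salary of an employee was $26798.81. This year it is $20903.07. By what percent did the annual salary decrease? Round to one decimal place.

Change: $20903.07 − $26798.81 = -$5895.74.
Relative to the original: -$5895.74 ÷ $26798.81 ≈ -22.0%.
So the annual salary decreased by 22.0%.

22.0%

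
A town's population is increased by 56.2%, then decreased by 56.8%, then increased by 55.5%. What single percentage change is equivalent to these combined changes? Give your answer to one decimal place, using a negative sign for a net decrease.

4.9%

The combined multiplier is 1.562 × 0.432 × 1.555 = 1.04928912.
That corresponds to an increase of 4.9%.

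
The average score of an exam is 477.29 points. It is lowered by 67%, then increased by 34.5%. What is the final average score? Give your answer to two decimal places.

211.85 points

Apply the 67% decrease: 477.29 × 0.33 = 157.5057.
After the 34.5% increase: 157.5057 × 1.345 = 211.8451665 ≈ 211.85.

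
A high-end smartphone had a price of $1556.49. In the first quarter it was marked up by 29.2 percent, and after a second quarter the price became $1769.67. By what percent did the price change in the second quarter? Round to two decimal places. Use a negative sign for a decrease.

-12.00%

After the first quarter: $1556.49 × 1.292 = $2010.98508.
Second-quarter multiplier: $1769.67 ÷ $2010.98508 ≈ 0.880002.
That is a change of -12.00%.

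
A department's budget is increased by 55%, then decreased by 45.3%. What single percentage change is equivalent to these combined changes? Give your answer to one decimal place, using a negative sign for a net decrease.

The combined multiplier is 1.55 × 0.547 = 0.84785.
That corresponds to a decrease of 15.2%.

-15.2%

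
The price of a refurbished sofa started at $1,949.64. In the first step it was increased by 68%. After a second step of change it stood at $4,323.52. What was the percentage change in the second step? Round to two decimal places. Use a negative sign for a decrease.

32.00%

After the first step: $1,949.64 × 1.68 = $3275.3952.
Second-step multiplier: $4,323.52 ÷ $3275.3952 ≈ 1.319999.
That is a change of 32.00%.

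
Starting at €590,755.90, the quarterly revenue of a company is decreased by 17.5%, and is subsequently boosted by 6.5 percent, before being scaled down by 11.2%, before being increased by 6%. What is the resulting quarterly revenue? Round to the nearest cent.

After the 17.5% decrease: €590,755.90 × 0.825 = €487373.6175.
6.5% increase: €487373.6175 × 1.065 = €519052.9026375.
11.2% decrease: €519052.9026375 × 0.888 = €460918.9775421.
Apply the 6% increase: €460918.9775421 × 1.06 = €488574.116194626 ≈ €488,574.12.

€488,574.12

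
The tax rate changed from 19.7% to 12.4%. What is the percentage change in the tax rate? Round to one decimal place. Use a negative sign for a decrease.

The change is 12.4 − 19.7 = -7.3 percentage points.
Relative to the original 19.7%, that is -7.3 ÷ 19.7 ≈ -37.1%.

-37.1%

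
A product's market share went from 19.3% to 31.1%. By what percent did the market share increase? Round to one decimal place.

The change is 31.1 − 19.3 = 11.8 percentage points.
Relative to the original 19.3%, that is 11.8 ÷ 19.3 ≈ 61.1%.
So the market share rose by 61.1%.

61.1%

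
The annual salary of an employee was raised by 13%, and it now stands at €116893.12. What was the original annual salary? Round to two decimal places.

€103445.24

The overall multiplier applied was 1.13.
So the original annual salary was €116893.12 ÷ 1.13 ≈ €103445.24.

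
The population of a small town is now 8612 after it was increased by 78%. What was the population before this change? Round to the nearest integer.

The overall multiplier applied was 1.78.
So the original population was 8612 ÷ 1.78 ≈ 4838.

4838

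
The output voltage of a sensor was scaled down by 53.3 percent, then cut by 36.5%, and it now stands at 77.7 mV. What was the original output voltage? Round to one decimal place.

The overall multiplier applied was 0.467 × 0.635 = 0.296545.
So the original output voltage was 77.7 ÷ 0.296545 ≈ 262.0 mV.

262.0 mV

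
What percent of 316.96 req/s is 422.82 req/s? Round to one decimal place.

422.82 req/s ÷ 316.96 req/s ≈ 133.4%.

133.4%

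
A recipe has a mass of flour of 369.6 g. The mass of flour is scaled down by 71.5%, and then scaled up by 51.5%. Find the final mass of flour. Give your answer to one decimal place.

Apply the 71.5% decrease: 369.6 × 0.285 = 105.336.
After the 51.5% increase: 105.336 × 1.515 = 159.58404 ≈ 159.6.

159.6 g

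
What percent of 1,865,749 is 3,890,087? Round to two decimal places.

208.50%

3,890,087 ÷ 1,865,749 ≈ 208.50%.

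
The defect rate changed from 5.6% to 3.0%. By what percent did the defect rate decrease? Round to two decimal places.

46.43%

The change is 3.0 − 5.6 = -2.6 percentage points.
Relative to the original 5.6%, that is -2.6 ÷ 5.6 ≈ -46.43%.
So the defect rate fell by 46.43%.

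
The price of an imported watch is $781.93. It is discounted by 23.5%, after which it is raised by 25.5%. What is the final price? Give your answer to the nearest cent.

$750.71

After the 23.5% decrease: $781.93 × 0.765 = $598.17645.
Apply the 25.5% increase: $598.17645 × 1.255 = $750.71144475 ≈ $750.71.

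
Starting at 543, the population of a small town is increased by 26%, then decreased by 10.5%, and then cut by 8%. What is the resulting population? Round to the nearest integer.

Apply the 26% increase: 543 × 1.26 = 684.18.
Apply the 10.5% decrease: 684.18 × 0.895 = 612.3411.
Apply the 8% decrease: 612.3411 × 0.92 = 563.353812 ≈ 563.

563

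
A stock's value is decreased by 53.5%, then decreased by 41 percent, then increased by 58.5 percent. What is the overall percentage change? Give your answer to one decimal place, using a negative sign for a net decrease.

-56.5%

A 53.5% decrease multiplies by 0.465.
Then a 41% decrease: 0.465 × 0.59 = 0.27435.
Then a 58.5% increase: 0.27435 × 1.585 = 0.43484475.
Overall factor 0.43484475, i.e. -56.5%.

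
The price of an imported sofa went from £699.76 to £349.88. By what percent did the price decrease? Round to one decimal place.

50.0%

Change: £349.88 − £699.76 = -£349.88.
Relative to the original: -£349.88 ÷ £699.76 = -50.0%.
So the price decreased by 50.0%.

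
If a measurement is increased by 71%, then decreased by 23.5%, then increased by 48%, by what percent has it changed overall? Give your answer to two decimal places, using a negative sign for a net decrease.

A 71% increase multiplies by 1.71.
Then a 23.5% decrease: 1.71 × 0.765 = 1.30815.
Then a 48% increase: 1.30815 × 1.48 = 1.936062.
Overall factor 1.936062, i.e. 93.61%.

93.61%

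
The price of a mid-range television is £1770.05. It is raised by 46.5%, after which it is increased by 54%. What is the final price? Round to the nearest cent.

£3993.41

Each change multiplies by a factor: 1.465 × 1.54 = 2.2561.
£1770.05 × 2.2561 = £3993.409805 ≈ £3993.41.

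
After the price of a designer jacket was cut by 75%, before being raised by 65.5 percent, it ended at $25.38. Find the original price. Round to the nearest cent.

Undoing the 65.5% increase: $25.38 ÷ 1.655 ≈ $15.335347.
Undoing the 75% decrease: $15.335347 ÷ 0.25 ≈ $61.34.

$61.34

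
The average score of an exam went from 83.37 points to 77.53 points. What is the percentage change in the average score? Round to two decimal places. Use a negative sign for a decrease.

-7.00%

Change: 77.53 − 83.37 = -5.84.
Relative to the original: -5.84 ÷ 83.37 ≈ -7.00%.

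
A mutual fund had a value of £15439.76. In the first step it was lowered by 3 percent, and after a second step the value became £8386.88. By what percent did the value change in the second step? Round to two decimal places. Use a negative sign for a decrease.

-44.00%

After the first step: £15439.76 × 0.97 = £14976.5672.
Second-step multiplier: £8386.88 ÷ £14976.5672 ≈ 0.56.
That is a change of -44.00%.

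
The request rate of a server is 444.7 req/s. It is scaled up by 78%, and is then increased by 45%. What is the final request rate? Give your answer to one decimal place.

1147.8 req/s

78% increase: 444.7 × 1.78 = 791.566.
Apply the 45% increase: 791.566 × 1.45 = 1147.7707 ≈ 1147.8.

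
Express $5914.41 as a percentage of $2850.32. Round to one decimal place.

207.5%

$5914.41 ÷ $2850.32 ≈ 207.5%.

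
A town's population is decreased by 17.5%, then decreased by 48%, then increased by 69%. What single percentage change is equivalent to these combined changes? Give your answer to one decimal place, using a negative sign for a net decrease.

A 17.5% decrease multiplies by 0.825.
Then a 48% decrease: 0.825 × 0.52 = 0.429.
Then a 69% increase: 0.429 × 1.69 = 0.72501.
Overall factor 0.72501, i.e. -27.5%.

-27.5%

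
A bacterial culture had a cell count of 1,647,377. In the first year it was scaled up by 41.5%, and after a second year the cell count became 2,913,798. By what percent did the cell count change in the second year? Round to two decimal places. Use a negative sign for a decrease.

After the first year: 1,647,377 × 1.415 = 2331038.455.
Second-year multiplier: 2,913,798 ÷ 2331038.455 ≈ 1.25.
That is a change of 25.00%.

25.00%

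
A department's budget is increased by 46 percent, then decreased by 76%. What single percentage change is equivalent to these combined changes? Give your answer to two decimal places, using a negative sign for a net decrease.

The combined multiplier is 1.46 × 0.24 = 0.3504.
That corresponds to a decrease of 64.96%.

-64.96%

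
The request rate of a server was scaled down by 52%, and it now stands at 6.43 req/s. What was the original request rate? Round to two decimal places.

13.40 req/s

The overall multiplier applied was 0.48.
So the original request rate was 6.43 ÷ 0.48 ≈ 13.40 req/s.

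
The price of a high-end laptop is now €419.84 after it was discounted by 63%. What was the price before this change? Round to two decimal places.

€1134.70

The overall multiplier applied was 0.37.
So the original price was €419.84 ÷ 0.37 ≈ €1134.70.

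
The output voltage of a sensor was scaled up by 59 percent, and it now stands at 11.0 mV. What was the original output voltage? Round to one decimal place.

6.9 mV

The overall multiplier applied was 1.59.
So the original output voltage was 11.0 ÷ 1.59 ≈ 6.9 mV.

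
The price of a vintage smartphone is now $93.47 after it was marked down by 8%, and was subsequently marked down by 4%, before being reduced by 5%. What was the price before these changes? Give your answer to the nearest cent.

Undoing the 5% decrease: $93.47 ÷ 0.95 ≈ $98.389474.
Undoing the 4% decrease: $98.389474 ÷ 0.96 ≈ $102.489035.
Undoing the 8% decrease: $102.489035 ÷ 0.92 ≈ $111.40.

$111.40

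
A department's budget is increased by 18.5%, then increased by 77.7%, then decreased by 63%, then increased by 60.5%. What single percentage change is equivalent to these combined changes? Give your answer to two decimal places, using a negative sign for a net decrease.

An 18.5% increase multiplies by 1.185.
Then a 77.7% increase: 1.185 × 1.777 = 2.105745.
Then a 63% decrease: 2.105745 × 0.37 = 0.77912565.
Then a 60.5% increase: 0.77912565 × 1.605 = 1.25049666825.
Overall factor 1.25049666825, i.e. 25.05%.

25.05%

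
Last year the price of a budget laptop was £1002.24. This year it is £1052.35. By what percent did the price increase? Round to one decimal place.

5.0%

Change: £1052.35 − £1002.24 = £50.11.
Relative to the original: £50.11 ÷ £1002.24 ≈ 5.0%.
So the price increased by 5.0%.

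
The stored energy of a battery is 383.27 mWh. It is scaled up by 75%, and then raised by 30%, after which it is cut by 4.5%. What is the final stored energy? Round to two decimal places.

Each change multiplies by a factor: 1.75 × 1.3 × 0.955 = 2.172625.
383.27 × 2.172625 = 832.70198375 ≈ 832.70.

832.70 mWh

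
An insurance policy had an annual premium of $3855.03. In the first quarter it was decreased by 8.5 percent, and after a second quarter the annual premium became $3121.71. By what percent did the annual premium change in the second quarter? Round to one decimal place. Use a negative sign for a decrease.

After the first quarter: $3855.03 × 0.915 = $3527.35245.
Second-quarter multiplier: $3121.71 ÷ $3527.35245 ≈ 0.885.
That is a change of -11.5%.

-11.5%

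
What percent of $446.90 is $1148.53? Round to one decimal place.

$1148.53 ÷ $446.90 ≈ 257.0%.

257.0%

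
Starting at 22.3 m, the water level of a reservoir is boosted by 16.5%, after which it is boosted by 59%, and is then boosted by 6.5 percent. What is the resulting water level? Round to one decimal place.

44.0 m

Apply the 16.5% increase: 22.3 × 1.165 = 25.9795.
Apply the 59% increase: 25.9795 × 1.59 = 41.307405.
6.5% increase: 41.307405 × 1.065 = 43.992386325 ≈ 44.0.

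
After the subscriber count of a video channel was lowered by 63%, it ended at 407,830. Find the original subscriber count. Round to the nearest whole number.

The overall multiplier applied was 0.37.
So the original subscriber count was 407,830 ÷ 0.37 ≈ 1,102,243.

1,102,243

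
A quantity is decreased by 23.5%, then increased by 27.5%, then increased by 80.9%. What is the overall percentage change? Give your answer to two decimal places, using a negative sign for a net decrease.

76.45%

A 23.5% decrease multiplies by 0.765.
Then a 27.5% increase: 0.765 × 1.275 = 0.975375.
Then an 80.9% increase: 0.975375 × 1.809 = 1.764453375.
Overall factor 1.764453375, i.e. 76.45%.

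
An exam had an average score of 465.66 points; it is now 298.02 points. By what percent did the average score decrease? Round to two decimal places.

36.00%

Change: 298.02 − 465.66 = -167.64.
Relative to the original: -167.64 ÷ 465.66 ≈ -36.00%.
So the average score decreased by 36.00%.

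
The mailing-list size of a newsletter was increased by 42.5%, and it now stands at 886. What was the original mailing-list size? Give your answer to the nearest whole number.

622

The overall multiplier applied was 1.425.
So the original mailing-list size was 886 ÷ 1.425 ≈ 622.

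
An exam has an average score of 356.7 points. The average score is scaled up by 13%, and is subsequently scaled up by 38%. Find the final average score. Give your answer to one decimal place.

Each change multiplies by a factor: 1.13 × 1.38 = 1.5594.
356.7 × 1.5594 = 556.23798 ≈ 556.2.

556.2 points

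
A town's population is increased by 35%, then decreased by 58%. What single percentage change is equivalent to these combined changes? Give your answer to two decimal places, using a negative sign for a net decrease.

-43.30%

A 35% increase multiplies by 1.35.
Then a 58% decrease: 1.35 × 0.42 = 0.567.
Overall factor 0.567, i.e. -43.30%.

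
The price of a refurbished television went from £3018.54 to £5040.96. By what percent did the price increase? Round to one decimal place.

67.0%

Change: £5040.96 − £3018.54 = £2022.42.
Relative to the original: £2022.42 ÷ £3018.54 ≈ 67.0%.
So the price increased by 67.0%.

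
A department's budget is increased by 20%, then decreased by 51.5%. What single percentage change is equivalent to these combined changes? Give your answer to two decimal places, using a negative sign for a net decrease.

-41.80%

A 20% increase multiplies by 1.2.
Then a 51.5% decrease: 1.2 × 0.485 = 0.582.
Overall factor 0.582, i.e. -41.80%.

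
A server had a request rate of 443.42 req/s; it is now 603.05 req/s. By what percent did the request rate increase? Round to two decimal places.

Change: 603.05 − 443.42 = 159.63.
Relative to the original: 159.63 ÷ 443.42 ≈ 36.00%.
So the request rate increased by 36.00%.

36.00%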